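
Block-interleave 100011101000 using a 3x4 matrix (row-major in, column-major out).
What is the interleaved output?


Matrix:
  1000
  1110
  1000
Read columns: 111010010000

111010010000


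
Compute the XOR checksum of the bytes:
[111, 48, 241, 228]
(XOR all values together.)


XOR chain: 111 ^ 48 ^ 241 ^ 228 = 74

74


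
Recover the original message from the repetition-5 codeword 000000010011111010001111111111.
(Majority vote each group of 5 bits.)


Groups: 00000, 00100, 11111, 01000, 11111, 11111
Majority votes: 001011

001011


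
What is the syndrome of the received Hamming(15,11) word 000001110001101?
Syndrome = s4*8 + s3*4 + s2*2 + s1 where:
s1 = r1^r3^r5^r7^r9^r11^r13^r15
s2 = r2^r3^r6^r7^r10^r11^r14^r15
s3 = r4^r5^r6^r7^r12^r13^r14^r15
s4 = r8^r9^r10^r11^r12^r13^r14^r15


s1=1, s2=1, s3=1, s4=0

Syndrome = 7 (error at position 7)


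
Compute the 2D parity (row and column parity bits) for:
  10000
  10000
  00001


Row parities: 111
Column parities: 00001

Row P: 111, Col P: 00001, Corner: 1


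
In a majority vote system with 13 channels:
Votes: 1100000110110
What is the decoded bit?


Ones: 6 out of 13
Threshold: 7

0 (6/13 voted 1)


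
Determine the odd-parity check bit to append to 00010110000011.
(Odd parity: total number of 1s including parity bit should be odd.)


Number of 1s in data: 5
Parity bit: 0

0


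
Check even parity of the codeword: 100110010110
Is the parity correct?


Number of 1s: 6

Yes, parity is correct (6 ones)


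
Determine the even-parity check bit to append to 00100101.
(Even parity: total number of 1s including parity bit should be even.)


Number of 1s in data: 3
Parity bit: 1

1


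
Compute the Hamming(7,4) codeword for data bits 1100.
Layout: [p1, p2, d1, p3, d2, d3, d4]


Parity bits: p1=0, p2=1, p3=1

0111100


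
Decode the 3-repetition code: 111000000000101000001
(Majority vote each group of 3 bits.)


Groups: 111, 000, 000, 000, 101, 000, 001
Majority votes: 1000100

1000100


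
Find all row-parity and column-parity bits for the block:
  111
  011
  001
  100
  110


Row parities: 10110
Column parities: 111

Row P: 10110, Col P: 111, Corner: 1


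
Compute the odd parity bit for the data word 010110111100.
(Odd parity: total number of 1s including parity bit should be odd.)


Number of 1s in data: 7
Parity bit: 0

0


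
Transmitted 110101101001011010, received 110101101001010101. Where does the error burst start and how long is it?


XOR: 000000000000001111

Burst at position 14, length 4


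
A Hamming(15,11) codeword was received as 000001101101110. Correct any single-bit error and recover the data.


Syndrome = 13: error at position 13

Data: 00111101010 (corrected bit 13)


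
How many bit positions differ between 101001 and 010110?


XOR: 111111
Count of 1s: 6

6


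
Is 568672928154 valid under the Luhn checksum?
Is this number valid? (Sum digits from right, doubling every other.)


Luhn sum = 51
51 mod 10 = 1

Invalid (Luhn sum mod 10 = 1)


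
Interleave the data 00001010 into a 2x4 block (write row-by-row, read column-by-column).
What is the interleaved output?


Matrix:
  0000
  1010
Read columns: 01000100

01000100


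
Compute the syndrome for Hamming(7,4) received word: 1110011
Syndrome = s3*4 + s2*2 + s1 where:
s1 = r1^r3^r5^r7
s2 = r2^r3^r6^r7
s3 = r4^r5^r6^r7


s1=1, s2=0, s3=0

Syndrome = 1 (error at position 1)


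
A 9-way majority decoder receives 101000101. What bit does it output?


Ones: 4 out of 9
Threshold: 5

0 (4/9 voted 1)


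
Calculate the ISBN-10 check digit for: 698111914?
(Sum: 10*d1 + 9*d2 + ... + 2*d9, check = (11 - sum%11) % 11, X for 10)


Weighted sum: 270
270 mod 11 = 6

Check digit: 5


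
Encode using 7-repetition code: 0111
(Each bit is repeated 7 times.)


Each bit -> 7 copies

0000000111111111111111111111


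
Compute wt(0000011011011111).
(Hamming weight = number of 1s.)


Counting 1s in 0000011011011111

9


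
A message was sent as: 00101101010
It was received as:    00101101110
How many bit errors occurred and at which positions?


XOR: 00000000100

1 error(s) at position(s): 8


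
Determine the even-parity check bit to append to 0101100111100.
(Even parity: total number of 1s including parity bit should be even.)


Number of 1s in data: 7
Parity bit: 1

1


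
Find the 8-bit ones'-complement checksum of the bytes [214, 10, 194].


Sum = 418 mod 256 = 162
Complement = 93

93


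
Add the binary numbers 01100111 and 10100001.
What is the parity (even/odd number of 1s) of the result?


01100111 = 103
10100001 = 161
Sum = 264 = 100001000
1s count = 2

even parity (2 ones in 100001000)


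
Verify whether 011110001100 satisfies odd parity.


Number of 1s: 6

No, parity error (6 ones)


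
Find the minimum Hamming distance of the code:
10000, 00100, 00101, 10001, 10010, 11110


Comparing all pairs, minimum distance: 1
Can detect 0 errors, correct 0 errors

1


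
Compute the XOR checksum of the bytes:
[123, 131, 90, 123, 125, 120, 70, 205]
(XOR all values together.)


XOR chain: 123 ^ 131 ^ 90 ^ 123 ^ 125 ^ 120 ^ 70 ^ 205 = 87

87


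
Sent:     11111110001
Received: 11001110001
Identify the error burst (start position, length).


XOR: 00110000000

Burst at position 2, length 2


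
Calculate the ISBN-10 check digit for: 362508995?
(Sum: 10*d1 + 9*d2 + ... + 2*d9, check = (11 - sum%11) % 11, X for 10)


Weighted sum: 248
248 mod 11 = 6

Check digit: 5


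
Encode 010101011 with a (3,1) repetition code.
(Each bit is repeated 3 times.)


Each bit -> 3 copies

000111000111000111000111111


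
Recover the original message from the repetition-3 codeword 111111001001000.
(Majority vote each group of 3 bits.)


Groups: 111, 111, 001, 001, 000
Majority votes: 11000

11000


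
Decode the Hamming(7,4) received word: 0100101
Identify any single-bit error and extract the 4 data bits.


Syndrome = 0: no error detected

Data: 0101 (no errors)


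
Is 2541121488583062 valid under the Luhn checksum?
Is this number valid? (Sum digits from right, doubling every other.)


Luhn sum = 63
63 mod 10 = 3

Invalid (Luhn sum mod 10 = 3)


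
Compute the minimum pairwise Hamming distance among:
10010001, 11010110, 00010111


Comparing all pairs, minimum distance: 3
Can detect 2 errors, correct 1 errors

3


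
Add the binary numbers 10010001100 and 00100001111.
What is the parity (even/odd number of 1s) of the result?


10010001100 = 1164
00100001111 = 271
Sum = 1435 = 10110011011
1s count = 7

odd parity (7 ones in 10110011011)


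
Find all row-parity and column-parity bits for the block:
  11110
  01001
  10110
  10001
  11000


Row parities: 00100
Column parities: 01000

Row P: 00100, Col P: 01000, Corner: 1


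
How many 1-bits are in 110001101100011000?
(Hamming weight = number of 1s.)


Counting 1s in 110001101100011000

8


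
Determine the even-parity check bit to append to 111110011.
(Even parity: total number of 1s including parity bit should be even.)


Number of 1s in data: 7
Parity bit: 1

1


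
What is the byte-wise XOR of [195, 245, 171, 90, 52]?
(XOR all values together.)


XOR chain: 195 ^ 245 ^ 171 ^ 90 ^ 52 = 243

243


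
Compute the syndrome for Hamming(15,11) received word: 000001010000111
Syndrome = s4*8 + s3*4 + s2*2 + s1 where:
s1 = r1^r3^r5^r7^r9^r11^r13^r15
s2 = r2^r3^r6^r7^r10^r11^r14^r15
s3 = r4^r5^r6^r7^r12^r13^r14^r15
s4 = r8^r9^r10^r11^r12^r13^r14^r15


s1=0, s2=1, s3=0, s4=0

Syndrome = 2 (error at position 2)


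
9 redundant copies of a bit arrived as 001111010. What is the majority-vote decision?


Ones: 5 out of 9
Threshold: 5

1 (5/9 voted 1)


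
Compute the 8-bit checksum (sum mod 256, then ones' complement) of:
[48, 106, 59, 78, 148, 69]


Sum = 508 mod 256 = 252
Complement = 3

3


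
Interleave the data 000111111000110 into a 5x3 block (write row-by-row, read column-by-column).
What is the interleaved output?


Matrix:
  000
  111
  111
  000
  110
Read columns: 011010110101100

011010110101100


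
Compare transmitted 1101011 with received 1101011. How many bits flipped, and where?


XOR: 0000000

0 errors (received matches sent)


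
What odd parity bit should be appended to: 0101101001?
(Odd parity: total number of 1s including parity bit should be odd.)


Number of 1s in data: 5
Parity bit: 0

0


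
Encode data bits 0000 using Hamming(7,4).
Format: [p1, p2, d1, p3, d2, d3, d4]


Parity bits: p1=0, p2=0, p3=0

0000000


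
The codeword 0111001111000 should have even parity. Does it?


Number of 1s: 7

No, parity error (7 ones)


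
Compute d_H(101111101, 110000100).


XOR: 011111001
Count of 1s: 6

6


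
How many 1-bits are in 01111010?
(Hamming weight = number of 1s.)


Counting 1s in 01111010

5


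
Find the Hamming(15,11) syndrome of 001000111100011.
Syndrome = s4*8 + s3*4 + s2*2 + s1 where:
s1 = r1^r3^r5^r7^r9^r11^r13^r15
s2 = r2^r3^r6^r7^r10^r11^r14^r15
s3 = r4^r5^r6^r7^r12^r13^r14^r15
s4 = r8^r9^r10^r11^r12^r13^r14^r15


s1=0, s2=1, s3=1, s4=1

Syndrome = 14 (error at position 14)


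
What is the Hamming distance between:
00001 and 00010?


XOR: 00011
Count of 1s: 2

2


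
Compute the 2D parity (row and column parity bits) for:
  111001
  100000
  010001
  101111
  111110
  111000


Row parities: 010111
Column parities: 100001

Row P: 010111, Col P: 100001, Corner: 0


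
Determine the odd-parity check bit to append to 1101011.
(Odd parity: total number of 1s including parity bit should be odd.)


Number of 1s in data: 5
Parity bit: 0

0


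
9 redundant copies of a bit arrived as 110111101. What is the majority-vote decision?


Ones: 7 out of 9
Threshold: 5

1 (7/9 voted 1)


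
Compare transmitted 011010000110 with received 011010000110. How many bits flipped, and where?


XOR: 000000000000

0 errors (received matches sent)


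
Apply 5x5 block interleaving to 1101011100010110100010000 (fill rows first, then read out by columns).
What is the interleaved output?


Matrix:
  11010
  11100
  01011
  01000
  10000
Read columns: 1100111110010001010000100

1100111110010001010000100


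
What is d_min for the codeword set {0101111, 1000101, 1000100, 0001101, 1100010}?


Comparing all pairs, minimum distance: 1
Can detect 0 errors, correct 0 errors

1


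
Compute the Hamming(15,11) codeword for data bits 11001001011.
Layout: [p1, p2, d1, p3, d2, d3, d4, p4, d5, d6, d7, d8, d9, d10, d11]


Parity bits: p1=0, p2=1, p3=0, p4=0

011010001001011


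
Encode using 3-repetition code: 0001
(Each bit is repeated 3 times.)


Each bit -> 3 copies

000000000111


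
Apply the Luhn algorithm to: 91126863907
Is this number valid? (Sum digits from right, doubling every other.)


Luhn sum = 57
57 mod 10 = 7

Invalid (Luhn sum mod 10 = 7)


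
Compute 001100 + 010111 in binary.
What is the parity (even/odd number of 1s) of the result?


001100 = 12
010111 = 23
Sum = 35 = 100011
1s count = 3

odd parity (3 ones in 100011)


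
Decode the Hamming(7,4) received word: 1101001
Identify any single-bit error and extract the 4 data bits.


Syndrome = 0: no error detected

Data: 0001 (no errors)


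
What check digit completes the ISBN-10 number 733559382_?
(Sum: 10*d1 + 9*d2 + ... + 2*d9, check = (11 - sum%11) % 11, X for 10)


Weighted sum: 271
271 mod 11 = 7

Check digit: 4


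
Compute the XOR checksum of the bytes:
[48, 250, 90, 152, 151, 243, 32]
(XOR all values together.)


XOR chain: 48 ^ 250 ^ 90 ^ 152 ^ 151 ^ 243 ^ 32 = 76

76


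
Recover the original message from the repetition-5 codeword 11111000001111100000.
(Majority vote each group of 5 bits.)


Groups: 11111, 00000, 11111, 00000
Majority votes: 1010

1010


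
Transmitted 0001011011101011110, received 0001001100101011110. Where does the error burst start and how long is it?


XOR: 0000010111000000000

Burst at position 5, length 5


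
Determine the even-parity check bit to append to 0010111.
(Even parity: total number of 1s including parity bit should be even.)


Number of 1s in data: 4
Parity bit: 0

0


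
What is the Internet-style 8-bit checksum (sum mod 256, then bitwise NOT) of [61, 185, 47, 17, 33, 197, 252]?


Sum = 792 mod 256 = 24
Complement = 231

231


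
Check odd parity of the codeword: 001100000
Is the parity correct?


Number of 1s: 2

No, parity error (2 ones)


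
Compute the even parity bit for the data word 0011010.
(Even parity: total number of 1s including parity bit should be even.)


Number of 1s in data: 3
Parity bit: 1

1


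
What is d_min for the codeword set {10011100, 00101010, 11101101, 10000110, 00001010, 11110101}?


Comparing all pairs, minimum distance: 1
Can detect 0 errors, correct 0 errors

1


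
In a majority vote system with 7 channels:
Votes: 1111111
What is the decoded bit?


Ones: 7 out of 7
Threshold: 4

1 (7/7 voted 1)


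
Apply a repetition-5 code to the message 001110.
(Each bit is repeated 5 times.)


Each bit -> 5 copies

000000000011111111111111100000


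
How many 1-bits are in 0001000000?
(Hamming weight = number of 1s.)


Counting 1s in 0001000000

1


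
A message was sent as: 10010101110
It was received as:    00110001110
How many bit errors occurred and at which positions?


XOR: 10100100000

3 error(s) at position(s): 0, 2, 5


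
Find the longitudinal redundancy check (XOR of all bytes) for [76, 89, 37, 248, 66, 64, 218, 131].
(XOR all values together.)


XOR chain: 76 ^ 89 ^ 37 ^ 248 ^ 66 ^ 64 ^ 218 ^ 131 = 147

147


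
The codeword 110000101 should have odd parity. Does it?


Number of 1s: 4

No, parity error (4 ones)


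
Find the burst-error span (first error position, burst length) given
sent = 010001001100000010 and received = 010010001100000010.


XOR: 000011000000000000

Burst at position 4, length 2


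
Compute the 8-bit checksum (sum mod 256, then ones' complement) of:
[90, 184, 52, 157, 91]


Sum = 574 mod 256 = 62
Complement = 193

193


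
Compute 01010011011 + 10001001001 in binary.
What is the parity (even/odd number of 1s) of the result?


01010011011 = 667
10001001001 = 1097
Sum = 1764 = 11011100100
1s count = 6

even parity (6 ones in 11011100100)


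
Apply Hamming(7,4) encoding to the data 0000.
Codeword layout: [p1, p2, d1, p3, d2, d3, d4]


Parity bits: p1=0, p2=0, p3=0

0000000


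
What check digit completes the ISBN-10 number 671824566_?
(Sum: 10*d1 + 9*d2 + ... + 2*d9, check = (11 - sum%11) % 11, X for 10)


Weighted sum: 269
269 mod 11 = 5

Check digit: 6


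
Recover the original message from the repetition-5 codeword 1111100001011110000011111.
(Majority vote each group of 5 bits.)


Groups: 11111, 00001, 01111, 00000, 11111
Majority votes: 10101

10101


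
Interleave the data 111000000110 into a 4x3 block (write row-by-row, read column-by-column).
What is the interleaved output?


Matrix:
  111
  000
  000
  110
Read columns: 100110011000

100110011000


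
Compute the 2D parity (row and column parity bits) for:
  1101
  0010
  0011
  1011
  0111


Row parities: 11011
Column parities: 0000

Row P: 11011, Col P: 0000, Corner: 0


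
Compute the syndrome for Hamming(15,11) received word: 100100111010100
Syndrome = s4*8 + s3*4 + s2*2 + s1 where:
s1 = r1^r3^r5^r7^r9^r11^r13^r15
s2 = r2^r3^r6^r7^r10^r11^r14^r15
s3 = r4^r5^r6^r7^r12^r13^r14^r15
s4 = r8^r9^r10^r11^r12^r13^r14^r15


s1=1, s2=0, s3=1, s4=0

Syndrome = 5 (error at position 5)


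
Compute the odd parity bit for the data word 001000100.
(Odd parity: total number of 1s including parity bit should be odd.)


Number of 1s in data: 2
Parity bit: 1

1


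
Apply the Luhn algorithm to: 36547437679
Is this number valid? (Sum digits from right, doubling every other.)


Luhn sum = 62
62 mod 10 = 2

Invalid (Luhn sum mod 10 = 2)


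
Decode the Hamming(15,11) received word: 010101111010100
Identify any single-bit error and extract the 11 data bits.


Syndrome = 0: no error detected

Data: 00111010100 (no errors)


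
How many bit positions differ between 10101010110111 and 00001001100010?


XOR: 10100011010101
Count of 1s: 7

7


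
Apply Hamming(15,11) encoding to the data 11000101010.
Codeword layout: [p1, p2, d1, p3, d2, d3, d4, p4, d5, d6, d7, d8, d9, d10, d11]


Parity bits: p1=0, p2=1, p3=1, p4=1

011110010101010


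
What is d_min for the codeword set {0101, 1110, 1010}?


Comparing all pairs, minimum distance: 1
Can detect 0 errors, correct 0 errors

1


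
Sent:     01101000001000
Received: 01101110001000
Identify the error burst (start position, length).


XOR: 00000110000000

Burst at position 5, length 2


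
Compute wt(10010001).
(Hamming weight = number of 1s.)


Counting 1s in 10010001

3


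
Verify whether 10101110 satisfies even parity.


Number of 1s: 5

No, parity error (5 ones)


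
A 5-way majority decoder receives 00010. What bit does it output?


Ones: 1 out of 5
Threshold: 3

0 (1/5 voted 1)


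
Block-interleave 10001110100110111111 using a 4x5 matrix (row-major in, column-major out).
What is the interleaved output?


Matrix:
  10001
  11010
  01101
  11111
Read columns: 11010111001101011011

11010111001101011011


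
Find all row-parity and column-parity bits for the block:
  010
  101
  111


Row parities: 101
Column parities: 000

Row P: 101, Col P: 000, Corner: 0


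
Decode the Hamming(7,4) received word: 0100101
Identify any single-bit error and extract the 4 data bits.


Syndrome = 0: no error detected

Data: 0101 (no errors)


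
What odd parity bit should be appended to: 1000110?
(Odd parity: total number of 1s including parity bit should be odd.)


Number of 1s in data: 3
Parity bit: 0

0


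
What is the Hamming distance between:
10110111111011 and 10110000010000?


XOR: 00000111101011
Count of 1s: 7

7


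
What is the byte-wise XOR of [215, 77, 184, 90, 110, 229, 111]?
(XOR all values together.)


XOR chain: 215 ^ 77 ^ 184 ^ 90 ^ 110 ^ 229 ^ 111 = 156

156


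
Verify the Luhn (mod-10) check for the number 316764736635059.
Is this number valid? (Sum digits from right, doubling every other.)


Luhn sum = 66
66 mod 10 = 6

Invalid (Luhn sum mod 10 = 6)


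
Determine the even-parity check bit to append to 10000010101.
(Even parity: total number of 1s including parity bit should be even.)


Number of 1s in data: 4
Parity bit: 0

0


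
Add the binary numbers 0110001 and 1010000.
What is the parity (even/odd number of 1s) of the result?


0110001 = 49
1010000 = 80
Sum = 129 = 10000001
1s count = 2

even parity (2 ones in 10000001)


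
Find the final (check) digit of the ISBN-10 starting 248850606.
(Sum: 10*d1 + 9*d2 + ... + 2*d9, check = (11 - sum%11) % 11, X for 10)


Weighted sum: 242
242 mod 11 = 0

Check digit: 0


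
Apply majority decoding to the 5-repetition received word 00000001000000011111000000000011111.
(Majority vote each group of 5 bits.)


Groups: 00000, 00100, 00000, 11111, 00000, 00000, 11111
Majority votes: 0001001

0001001


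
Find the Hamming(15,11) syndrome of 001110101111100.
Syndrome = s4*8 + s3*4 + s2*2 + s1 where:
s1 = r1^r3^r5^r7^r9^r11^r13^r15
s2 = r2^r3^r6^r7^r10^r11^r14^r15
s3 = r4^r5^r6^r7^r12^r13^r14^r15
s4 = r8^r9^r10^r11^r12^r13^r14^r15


s1=0, s2=0, s3=1, s4=1

Syndrome = 12 (error at position 12)


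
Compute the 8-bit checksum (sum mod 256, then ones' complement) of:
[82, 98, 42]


Sum = 222 mod 256 = 222
Complement = 33

33


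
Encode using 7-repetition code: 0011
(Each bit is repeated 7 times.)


Each bit -> 7 copies

0000000000000011111111111111


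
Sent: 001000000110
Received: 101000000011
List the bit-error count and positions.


XOR: 100000000101

3 error(s) at position(s): 0, 9, 11


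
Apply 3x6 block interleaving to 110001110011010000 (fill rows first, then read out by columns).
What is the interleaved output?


Matrix:
  110001
  110011
  010000
Read columns: 110111000000010110

110111000000010110


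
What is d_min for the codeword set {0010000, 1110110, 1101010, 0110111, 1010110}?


Comparing all pairs, minimum distance: 1
Can detect 0 errors, correct 0 errors

1


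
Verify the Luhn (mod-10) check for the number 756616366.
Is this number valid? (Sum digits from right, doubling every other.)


Luhn sum = 33
33 mod 10 = 3

Invalid (Luhn sum mod 10 = 3)


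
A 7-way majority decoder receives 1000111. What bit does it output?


Ones: 4 out of 7
Threshold: 4

1 (4/7 voted 1)


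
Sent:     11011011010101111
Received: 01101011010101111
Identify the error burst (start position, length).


XOR: 10110000000000000

Burst at position 0, length 4


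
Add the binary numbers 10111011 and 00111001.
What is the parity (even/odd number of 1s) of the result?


10111011 = 187
00111001 = 57
Sum = 244 = 11110100
1s count = 5

odd parity (5 ones in 11110100)


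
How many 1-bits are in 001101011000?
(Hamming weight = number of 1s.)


Counting 1s in 001101011000

5


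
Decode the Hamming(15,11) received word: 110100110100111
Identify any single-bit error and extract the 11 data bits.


Syndrome = 14: error at position 14

Data: 00010100101 (corrected bit 14)


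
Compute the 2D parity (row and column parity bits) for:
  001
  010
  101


Row parities: 110
Column parities: 110

Row P: 110, Col P: 110, Corner: 0


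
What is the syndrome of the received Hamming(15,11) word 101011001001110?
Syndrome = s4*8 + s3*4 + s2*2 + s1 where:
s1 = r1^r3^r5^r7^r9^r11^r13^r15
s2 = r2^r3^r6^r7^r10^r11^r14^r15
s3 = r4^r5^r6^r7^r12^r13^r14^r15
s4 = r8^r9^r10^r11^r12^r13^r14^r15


s1=1, s2=1, s3=1, s4=0

Syndrome = 7 (error at position 7)


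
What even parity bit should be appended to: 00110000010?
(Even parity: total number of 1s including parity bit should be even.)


Number of 1s in data: 3
Parity bit: 1

1


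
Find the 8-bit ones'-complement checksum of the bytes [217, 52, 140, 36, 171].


Sum = 616 mod 256 = 104
Complement = 151

151


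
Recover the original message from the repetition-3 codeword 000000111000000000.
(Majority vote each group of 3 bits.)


Groups: 000, 000, 111, 000, 000, 000
Majority votes: 001000

001000


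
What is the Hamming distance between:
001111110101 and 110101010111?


XOR: 111010100010
Count of 1s: 6

6


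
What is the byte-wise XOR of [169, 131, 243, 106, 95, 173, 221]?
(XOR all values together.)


XOR chain: 169 ^ 131 ^ 243 ^ 106 ^ 95 ^ 173 ^ 221 = 156

156


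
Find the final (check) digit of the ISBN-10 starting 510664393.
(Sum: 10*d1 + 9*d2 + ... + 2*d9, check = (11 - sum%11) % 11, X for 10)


Weighted sum: 202
202 mod 11 = 4

Check digit: 7


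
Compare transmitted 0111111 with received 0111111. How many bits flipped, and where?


XOR: 0000000

0 errors (received matches sent)


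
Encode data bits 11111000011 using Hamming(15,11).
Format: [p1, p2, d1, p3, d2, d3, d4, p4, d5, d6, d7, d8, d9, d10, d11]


Parity bits: p1=1, p2=1, p3=1, p4=1

111111111000011


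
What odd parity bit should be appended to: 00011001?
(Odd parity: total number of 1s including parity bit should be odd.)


Number of 1s in data: 3
Parity bit: 0

0


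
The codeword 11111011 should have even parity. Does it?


Number of 1s: 7

No, parity error (7 ones)


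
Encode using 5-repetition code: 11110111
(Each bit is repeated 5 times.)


Each bit -> 5 copies

1111111111111111111100000111111111111111


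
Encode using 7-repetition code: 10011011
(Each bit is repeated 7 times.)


Each bit -> 7 copies

11111110000000000000011111111111111000000011111111111111


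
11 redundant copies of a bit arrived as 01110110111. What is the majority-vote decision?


Ones: 8 out of 11
Threshold: 6

1 (8/11 voted 1)


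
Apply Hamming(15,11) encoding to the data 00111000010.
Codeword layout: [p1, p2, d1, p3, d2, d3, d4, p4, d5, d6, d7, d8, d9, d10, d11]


Parity bits: p1=0, p2=1, p3=1, p4=0

010101101000010


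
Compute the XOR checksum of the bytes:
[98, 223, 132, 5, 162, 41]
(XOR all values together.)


XOR chain: 98 ^ 223 ^ 132 ^ 5 ^ 162 ^ 41 = 183

183


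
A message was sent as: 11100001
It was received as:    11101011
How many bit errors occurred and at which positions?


XOR: 00001010

2 error(s) at position(s): 4, 6


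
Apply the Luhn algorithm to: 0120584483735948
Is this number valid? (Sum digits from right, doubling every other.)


Luhn sum = 70
70 mod 10 = 0

Valid (Luhn sum mod 10 = 0)


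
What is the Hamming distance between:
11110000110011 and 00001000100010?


XOR: 11111000010001
Count of 1s: 7

7


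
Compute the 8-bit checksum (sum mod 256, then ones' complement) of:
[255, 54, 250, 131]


Sum = 690 mod 256 = 178
Complement = 77

77


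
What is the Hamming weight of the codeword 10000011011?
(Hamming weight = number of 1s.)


Counting 1s in 10000011011

5


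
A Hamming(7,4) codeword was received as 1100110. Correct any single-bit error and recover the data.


Syndrome = 0: no error detected

Data: 0110 (no errors)


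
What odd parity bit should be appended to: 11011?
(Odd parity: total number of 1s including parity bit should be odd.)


Number of 1s in data: 4
Parity bit: 1

1


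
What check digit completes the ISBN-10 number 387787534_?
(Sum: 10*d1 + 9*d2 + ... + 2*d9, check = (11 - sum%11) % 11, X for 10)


Weighted sum: 327
327 mod 11 = 8

Check digit: 3


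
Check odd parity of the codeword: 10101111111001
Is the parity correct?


Number of 1s: 10

No, parity error (10 ones)


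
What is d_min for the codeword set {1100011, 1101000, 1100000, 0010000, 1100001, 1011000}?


Comparing all pairs, minimum distance: 1
Can detect 0 errors, correct 0 errors

1


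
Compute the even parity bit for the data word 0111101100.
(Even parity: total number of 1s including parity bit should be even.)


Number of 1s in data: 6
Parity bit: 0

0


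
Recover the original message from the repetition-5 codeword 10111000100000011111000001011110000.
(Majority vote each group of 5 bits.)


Groups: 10111, 00010, 00000, 11111, 00000, 10111, 10000
Majority votes: 1001010

1001010


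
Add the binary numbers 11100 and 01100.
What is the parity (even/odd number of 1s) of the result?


11100 = 28
01100 = 12
Sum = 40 = 101000
1s count = 2

even parity (2 ones in 101000)


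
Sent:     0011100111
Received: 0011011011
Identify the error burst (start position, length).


XOR: 0000111100

Burst at position 4, length 4


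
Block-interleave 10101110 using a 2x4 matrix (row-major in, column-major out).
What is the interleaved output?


Matrix:
  1010
  1110
Read columns: 11011100

11011100


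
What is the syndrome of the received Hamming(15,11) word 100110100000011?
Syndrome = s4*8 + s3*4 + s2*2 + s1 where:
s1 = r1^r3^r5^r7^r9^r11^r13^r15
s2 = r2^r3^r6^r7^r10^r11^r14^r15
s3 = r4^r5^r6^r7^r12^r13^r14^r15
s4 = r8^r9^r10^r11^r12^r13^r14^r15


s1=0, s2=1, s3=1, s4=0

Syndrome = 6 (error at position 6)


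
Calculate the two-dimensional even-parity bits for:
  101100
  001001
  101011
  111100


Row parities: 1000
Column parities: 110010

Row P: 1000, Col P: 110010, Corner: 1


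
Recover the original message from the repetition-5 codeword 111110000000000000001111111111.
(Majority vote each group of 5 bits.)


Groups: 11111, 00000, 00000, 00000, 11111, 11111
Majority votes: 100011

100011


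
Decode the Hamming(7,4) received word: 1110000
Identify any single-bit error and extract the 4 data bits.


Syndrome = 0: no error detected

Data: 1000 (no errors)


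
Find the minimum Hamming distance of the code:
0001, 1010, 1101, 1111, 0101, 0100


Comparing all pairs, minimum distance: 1
Can detect 0 errors, correct 0 errors

1


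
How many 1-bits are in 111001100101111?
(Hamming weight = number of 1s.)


Counting 1s in 111001100101111

10


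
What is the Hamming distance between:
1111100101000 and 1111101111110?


XOR: 0000001010110
Count of 1s: 4

4


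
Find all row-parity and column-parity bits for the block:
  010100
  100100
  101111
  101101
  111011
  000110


Row parities: 001010
Column parities: 001111

Row P: 001010, Col P: 001111, Corner: 0


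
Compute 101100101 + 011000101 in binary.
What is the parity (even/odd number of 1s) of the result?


101100101 = 357
011000101 = 197
Sum = 554 = 1000101010
1s count = 4

even parity (4 ones in 1000101010)


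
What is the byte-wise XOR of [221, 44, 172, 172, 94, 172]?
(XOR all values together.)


XOR chain: 221 ^ 44 ^ 172 ^ 172 ^ 94 ^ 172 = 3

3


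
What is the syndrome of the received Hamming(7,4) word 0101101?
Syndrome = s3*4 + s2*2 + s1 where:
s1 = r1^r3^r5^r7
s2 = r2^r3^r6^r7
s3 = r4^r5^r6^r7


s1=0, s2=0, s3=1

Syndrome = 4 (error at position 4)


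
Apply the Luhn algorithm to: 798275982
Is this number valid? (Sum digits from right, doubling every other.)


Luhn sum = 54
54 mod 10 = 4

Invalid (Luhn sum mod 10 = 4)


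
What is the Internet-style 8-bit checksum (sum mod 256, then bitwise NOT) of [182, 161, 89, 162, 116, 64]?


Sum = 774 mod 256 = 6
Complement = 249

249


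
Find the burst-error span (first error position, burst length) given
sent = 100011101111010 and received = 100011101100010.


XOR: 000000000011000

Burst at position 10, length 2


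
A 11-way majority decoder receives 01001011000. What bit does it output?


Ones: 4 out of 11
Threshold: 6

0 (4/11 voted 1)


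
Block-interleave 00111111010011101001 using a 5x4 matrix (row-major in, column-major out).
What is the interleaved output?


Matrix:
  0011
  1111
  0100
  1110
  1001
Read columns: 01011011101101011001

01011011101101011001


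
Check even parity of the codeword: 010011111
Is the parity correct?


Number of 1s: 6

Yes, parity is correct (6 ones)


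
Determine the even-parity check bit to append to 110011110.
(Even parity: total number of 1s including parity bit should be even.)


Number of 1s in data: 6
Parity bit: 0

0


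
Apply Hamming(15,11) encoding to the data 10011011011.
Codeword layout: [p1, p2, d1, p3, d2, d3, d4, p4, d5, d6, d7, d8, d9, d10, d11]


Parity bits: p1=1, p2=1, p3=0, p4=1

111000111011011


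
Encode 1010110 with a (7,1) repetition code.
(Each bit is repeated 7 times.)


Each bit -> 7 copies

1111111000000011111110000000111111111111110000000


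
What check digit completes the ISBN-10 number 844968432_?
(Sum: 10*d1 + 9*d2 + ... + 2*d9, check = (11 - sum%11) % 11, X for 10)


Weighted sum: 316
316 mod 11 = 8

Check digit: 3


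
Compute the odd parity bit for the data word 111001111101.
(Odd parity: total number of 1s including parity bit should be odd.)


Number of 1s in data: 9
Parity bit: 0

0


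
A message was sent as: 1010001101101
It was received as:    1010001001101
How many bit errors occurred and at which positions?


XOR: 0000000100000

1 error(s) at position(s): 7


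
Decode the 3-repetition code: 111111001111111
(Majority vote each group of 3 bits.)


Groups: 111, 111, 001, 111, 111
Majority votes: 11011

11011


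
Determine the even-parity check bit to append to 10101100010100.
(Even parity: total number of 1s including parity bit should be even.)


Number of 1s in data: 6
Parity bit: 0

0


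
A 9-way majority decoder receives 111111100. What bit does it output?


Ones: 7 out of 9
Threshold: 5

1 (7/9 voted 1)


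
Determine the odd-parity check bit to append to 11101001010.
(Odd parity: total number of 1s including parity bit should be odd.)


Number of 1s in data: 6
Parity bit: 1

1


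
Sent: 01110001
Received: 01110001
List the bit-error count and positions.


XOR: 00000000

0 errors (received matches sent)


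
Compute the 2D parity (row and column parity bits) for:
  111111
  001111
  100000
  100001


Row parities: 0010
Column parities: 110001

Row P: 0010, Col P: 110001, Corner: 1


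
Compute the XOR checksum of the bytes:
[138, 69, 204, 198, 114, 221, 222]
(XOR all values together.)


XOR chain: 138 ^ 69 ^ 204 ^ 198 ^ 114 ^ 221 ^ 222 = 180

180


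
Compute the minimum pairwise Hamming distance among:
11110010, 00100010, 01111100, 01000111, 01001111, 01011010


Comparing all pairs, minimum distance: 1
Can detect 0 errors, correct 0 errors

1


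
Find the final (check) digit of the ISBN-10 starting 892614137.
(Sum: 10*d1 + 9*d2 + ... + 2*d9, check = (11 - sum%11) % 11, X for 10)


Weighted sum: 272
272 mod 11 = 8

Check digit: 3


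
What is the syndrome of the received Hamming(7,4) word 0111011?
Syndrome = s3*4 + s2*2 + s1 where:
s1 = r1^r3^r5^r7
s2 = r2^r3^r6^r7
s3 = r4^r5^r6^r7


s1=0, s2=0, s3=1

Syndrome = 4 (error at position 4)


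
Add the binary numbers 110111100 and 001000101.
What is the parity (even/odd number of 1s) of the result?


110111100 = 444
001000101 = 69
Sum = 513 = 1000000001
1s count = 2

even parity (2 ones in 1000000001)


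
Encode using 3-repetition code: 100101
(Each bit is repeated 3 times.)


Each bit -> 3 copies

111000000111000111


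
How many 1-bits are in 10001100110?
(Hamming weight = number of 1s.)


Counting 1s in 10001100110

5


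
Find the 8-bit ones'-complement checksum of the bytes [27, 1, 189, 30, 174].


Sum = 421 mod 256 = 165
Complement = 90

90


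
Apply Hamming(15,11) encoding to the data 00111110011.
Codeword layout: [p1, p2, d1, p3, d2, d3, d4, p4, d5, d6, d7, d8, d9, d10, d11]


Parity bits: p1=0, p2=0, p3=0, p4=1

000001111110011


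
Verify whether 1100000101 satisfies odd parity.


Number of 1s: 4

No, parity error (4 ones)


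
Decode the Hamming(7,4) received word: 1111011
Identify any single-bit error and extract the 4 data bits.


Syndrome = 5: error at position 5

Data: 1111 (corrected bit 5)


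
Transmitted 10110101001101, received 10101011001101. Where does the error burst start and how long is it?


XOR: 00011110000000

Burst at position 3, length 4


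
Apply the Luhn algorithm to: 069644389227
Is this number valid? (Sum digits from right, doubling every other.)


Luhn sum = 69
69 mod 10 = 9

Invalid (Luhn sum mod 10 = 9)


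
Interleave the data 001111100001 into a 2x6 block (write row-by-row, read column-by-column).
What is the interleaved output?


Matrix:
  001111
  100001
Read columns: 010010101011

010010101011


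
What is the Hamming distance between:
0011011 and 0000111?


XOR: 0011100
Count of 1s: 3

3


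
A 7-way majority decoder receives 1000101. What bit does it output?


Ones: 3 out of 7
Threshold: 4

0 (3/7 voted 1)


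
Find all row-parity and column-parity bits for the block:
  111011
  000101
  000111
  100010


Row parities: 1010
Column parities: 011011

Row P: 1010, Col P: 011011, Corner: 0


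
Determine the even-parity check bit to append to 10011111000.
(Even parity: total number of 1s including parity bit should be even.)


Number of 1s in data: 6
Parity bit: 0

0


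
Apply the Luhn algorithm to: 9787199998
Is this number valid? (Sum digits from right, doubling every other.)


Luhn sum = 76
76 mod 10 = 6

Invalid (Luhn sum mod 10 = 6)


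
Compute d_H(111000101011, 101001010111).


XOR: 010001111100
Count of 1s: 6

6


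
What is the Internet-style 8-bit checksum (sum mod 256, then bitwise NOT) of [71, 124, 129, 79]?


Sum = 403 mod 256 = 147
Complement = 108

108


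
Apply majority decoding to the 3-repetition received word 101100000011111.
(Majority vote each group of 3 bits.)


Groups: 101, 100, 000, 011, 111
Majority votes: 10011

10011


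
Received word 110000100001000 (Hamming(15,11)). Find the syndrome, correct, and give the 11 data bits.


Syndrome = 8: error at position 8

Data: 00010001000 (corrected bit 8)


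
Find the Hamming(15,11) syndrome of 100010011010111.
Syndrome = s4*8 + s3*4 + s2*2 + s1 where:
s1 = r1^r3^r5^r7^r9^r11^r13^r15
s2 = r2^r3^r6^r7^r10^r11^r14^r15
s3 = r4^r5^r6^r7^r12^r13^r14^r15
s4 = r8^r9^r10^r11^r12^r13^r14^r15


s1=0, s2=1, s3=0, s4=0

Syndrome = 2 (error at position 2)


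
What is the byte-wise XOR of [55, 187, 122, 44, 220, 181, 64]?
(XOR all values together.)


XOR chain: 55 ^ 187 ^ 122 ^ 44 ^ 220 ^ 181 ^ 64 = 243

243


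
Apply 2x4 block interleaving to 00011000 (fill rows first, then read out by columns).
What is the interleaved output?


Matrix:
  0001
  1000
Read columns: 01000010

01000010


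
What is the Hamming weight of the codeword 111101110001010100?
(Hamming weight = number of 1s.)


Counting 1s in 111101110001010100

10


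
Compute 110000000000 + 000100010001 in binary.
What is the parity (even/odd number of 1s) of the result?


110000000000 = 3072
000100010001 = 273
Sum = 3345 = 110100010001
1s count = 5

odd parity (5 ones in 110100010001)


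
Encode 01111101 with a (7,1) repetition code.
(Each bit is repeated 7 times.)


Each bit -> 7 copies

00000001111111111111111111111111111111111100000001111111


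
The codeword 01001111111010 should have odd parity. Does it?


Number of 1s: 9

Yes, parity is correct (9 ones)


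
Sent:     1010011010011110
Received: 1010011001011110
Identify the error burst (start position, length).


XOR: 0000000011000000

Burst at position 8, length 2


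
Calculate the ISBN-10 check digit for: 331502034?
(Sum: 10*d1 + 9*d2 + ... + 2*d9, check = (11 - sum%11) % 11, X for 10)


Weighted sum: 127
127 mod 11 = 6

Check digit: 5


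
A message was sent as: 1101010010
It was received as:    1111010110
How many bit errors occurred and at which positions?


XOR: 0010000100

2 error(s) at position(s): 2, 7


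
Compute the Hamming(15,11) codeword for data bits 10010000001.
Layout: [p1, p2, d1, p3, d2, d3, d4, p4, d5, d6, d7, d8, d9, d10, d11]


Parity bits: p1=1, p2=1, p3=0, p4=1

111000110000001


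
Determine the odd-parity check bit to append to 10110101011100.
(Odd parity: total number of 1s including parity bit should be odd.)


Number of 1s in data: 8
Parity bit: 1

1


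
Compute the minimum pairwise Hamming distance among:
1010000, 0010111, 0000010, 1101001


Comparing all pairs, minimum distance: 3
Can detect 2 errors, correct 1 errors

3


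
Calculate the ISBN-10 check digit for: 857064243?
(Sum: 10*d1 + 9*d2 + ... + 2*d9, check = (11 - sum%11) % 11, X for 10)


Weighted sum: 263
263 mod 11 = 10

Check digit: 1


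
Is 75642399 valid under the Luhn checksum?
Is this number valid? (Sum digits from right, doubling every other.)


Luhn sum = 42
42 mod 10 = 2

Invalid (Luhn sum mod 10 = 2)


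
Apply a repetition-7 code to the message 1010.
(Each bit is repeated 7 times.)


Each bit -> 7 copies

1111111000000011111110000000


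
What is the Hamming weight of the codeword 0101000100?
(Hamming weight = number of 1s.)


Counting 1s in 0101000100

3


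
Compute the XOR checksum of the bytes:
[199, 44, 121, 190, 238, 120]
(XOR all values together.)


XOR chain: 199 ^ 44 ^ 121 ^ 190 ^ 238 ^ 120 = 186

186


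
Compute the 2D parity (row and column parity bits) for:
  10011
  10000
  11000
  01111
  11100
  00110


Row parities: 110010
Column parities: 01110

Row P: 110010, Col P: 01110, Corner: 1


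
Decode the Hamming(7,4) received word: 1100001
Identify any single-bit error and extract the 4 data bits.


Syndrome = 4: error at position 4

Data: 0001 (corrected bit 4)
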